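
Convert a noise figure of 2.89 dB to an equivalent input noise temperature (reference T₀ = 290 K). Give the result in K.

274 K

F = 10^(2.89/10) = 1.94536
T_e = (F − 1)·T₀ = (1.94536 − 1) × 290 = 274 K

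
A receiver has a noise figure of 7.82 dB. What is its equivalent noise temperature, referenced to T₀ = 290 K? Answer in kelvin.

F = 10^(7.82/10) = 6.05341
T_e = (F − 1)·T₀ = (6.05341 − 1) × 290 = 1465 K

1465 K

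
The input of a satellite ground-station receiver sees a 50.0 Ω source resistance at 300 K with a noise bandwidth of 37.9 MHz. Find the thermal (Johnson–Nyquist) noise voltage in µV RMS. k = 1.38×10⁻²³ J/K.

5.60 µV

V_n = √(4kTRB)
4kTRB = 4 × 1.38×10⁻²³ × 300 × 5.00×10¹ × 3.79×10⁷ = 3.14×10⁻¹¹ V²
V_n = √(3.14×10⁻¹¹) = 5.60×10⁻⁶ V = 5.60 µV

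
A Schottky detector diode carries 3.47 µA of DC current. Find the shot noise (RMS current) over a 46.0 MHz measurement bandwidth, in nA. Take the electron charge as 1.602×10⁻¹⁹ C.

7.15 nA

I_n = √(2qI·B)
2qI·B = 2 × 1.602×10⁻¹⁹ × 3.47×10⁻⁶ × 4.60×10⁷ = 5.11×10⁻¹⁷ A²
I_n = √(5.11×10⁻¹⁷) = 7.15×10⁻⁹ A = 7.15 nA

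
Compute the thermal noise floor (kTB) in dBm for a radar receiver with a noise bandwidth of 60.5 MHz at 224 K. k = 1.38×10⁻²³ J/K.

−97.3 dBm

P_n = kTB = 1.38×10⁻²³ × 224 × 6.05×10⁷ = 1.87×10⁻¹³ W
In dBm: 10 log₁₀(1.87×10⁻¹³ / 10⁻³) = −97.3 dBm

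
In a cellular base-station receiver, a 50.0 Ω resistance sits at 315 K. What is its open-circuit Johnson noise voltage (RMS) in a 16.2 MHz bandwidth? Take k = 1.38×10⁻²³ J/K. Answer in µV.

3.75 µV

V_n = √(4kTRB)
4kTRB = 4 × 1.38×10⁻²³ × 315 × 5.00×10¹ × 1.62×10⁷ = 1.41×10⁻¹¹ V²
V_n = √(1.41×10⁻¹¹) = 3.75×10⁻⁶ V = 3.75 µV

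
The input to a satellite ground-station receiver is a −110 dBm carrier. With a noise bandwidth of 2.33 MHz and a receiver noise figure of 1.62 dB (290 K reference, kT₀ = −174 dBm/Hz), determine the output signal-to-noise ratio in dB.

Noise floor: N = −174 + 10 log₁₀(B) + NF
10 log₁₀(2.33×10⁶) = 63.67 dB
N = −174 + 63.67 + 1.62 = −108.71 dBm
SNR = P_sig − N = −110 − (−108.71) = −1.29 dB → −1.3 dB

−1.3 dB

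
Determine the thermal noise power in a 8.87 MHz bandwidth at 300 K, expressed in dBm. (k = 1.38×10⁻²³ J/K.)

−104.4 dBm

P_n = kTB = 1.38×10⁻²³ × 300 × 8.87×10⁶ = 3.67×10⁻¹⁴ W
In dBm: 10 log₁₀(3.67×10⁻¹⁴ / 10⁻³) = −104.4 dBm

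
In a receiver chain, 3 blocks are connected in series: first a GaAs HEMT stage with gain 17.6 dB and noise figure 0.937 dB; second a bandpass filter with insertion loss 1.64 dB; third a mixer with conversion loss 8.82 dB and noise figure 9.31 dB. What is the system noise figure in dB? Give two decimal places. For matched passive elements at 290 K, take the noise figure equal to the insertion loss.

Convert to linear (a loss of L dB is a gain of −L dB): F_i = 10^(NF_i/10), G_i = 10^(G_i,dB/10)
  Stage 1: F_1 = 10^(0.937/10) = 1.241, G_1 = 10^(17.6/10) = 57.54
  Stage 2: F_2 = 10^(1.64/10) = 1.459, G_2 = 10^(−1.64/10) = 0.6855
  Stage 3: F_3 = 10^(9.31/10) = 8.531, G_3 = 10^(−8.82/10) = 0.1312
Friis cascade:
  F = 1.241 + (1.459 − 1)/57.54 + (8.531 − 1)/39.45 = 1.440
NF = 10 log₁₀(1.440) = 1.58 dB

1.58 dB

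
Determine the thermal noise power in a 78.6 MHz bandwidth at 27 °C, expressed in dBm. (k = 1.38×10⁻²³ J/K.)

T = 27 °C + 273.15 = 300.15 K
P_n = kTB = 1.38×10⁻²³ × 300.15 × 7.86×10⁷ = 3.26×10⁻¹³ W
In dBm: 10 log₁₀(3.26×10⁻¹³ / 10⁻³) = −94.9 dBm

−94.9 dBm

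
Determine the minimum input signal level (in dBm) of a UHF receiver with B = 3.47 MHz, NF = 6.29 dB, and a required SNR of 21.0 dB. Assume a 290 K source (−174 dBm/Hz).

Sensitivity = −174 + 10 log₁₀(B) + NF + SNR_min
= −174 + 65.4 + 6.29 + 21.0
= −81.31 dBm → −81.3 dBm

−81.3 dBm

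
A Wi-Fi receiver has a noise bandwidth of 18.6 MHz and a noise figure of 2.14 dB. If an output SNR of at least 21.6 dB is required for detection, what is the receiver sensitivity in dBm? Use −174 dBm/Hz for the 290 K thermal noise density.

Sensitivity = −174 + 10 log₁₀(B) + NF + SNR_min
= −174 + 72.7 + 2.14 + 21.6
= −77.56 dBm → −77.6 dBm

−77.6 dBm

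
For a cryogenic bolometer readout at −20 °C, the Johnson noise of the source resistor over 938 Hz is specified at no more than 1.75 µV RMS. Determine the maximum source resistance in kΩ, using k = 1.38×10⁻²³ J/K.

234 kΩ

T = −20 °C + 273.15 = 253.15 K
Johnson–Nyquist: V_n = √(4kTRB) ⇒ R = V_n² / (4kTB)
4kTB = 4 × 1.38×10⁻²³ × 253.15 × 9.38×10² = 1.31×10⁻¹⁷
R = (1.75×10⁻⁶)² / 1.31×10⁻¹⁷ = 2.34×10⁵ Ω = 234 kΩ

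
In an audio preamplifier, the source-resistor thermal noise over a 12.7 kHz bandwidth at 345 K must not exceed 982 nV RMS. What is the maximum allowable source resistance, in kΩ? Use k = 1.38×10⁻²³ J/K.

Johnson–Nyquist: V_n = √(4kTRB) ⇒ R = V_n² / (4kTB)
4kTB = 4 × 1.38×10⁻²³ × 345 × 1.27×10⁴ = 2.42×10⁻¹⁶
R = (9.82×10⁻⁷)² / 2.42×10⁻¹⁶ = 3.99×10³ Ω = 3.99 kΩ

3.99 kΩ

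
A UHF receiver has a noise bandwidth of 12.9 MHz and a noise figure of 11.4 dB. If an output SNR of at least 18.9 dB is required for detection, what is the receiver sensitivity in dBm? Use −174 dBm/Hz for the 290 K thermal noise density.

Sensitivity = −174 + 10 log₁₀(B) + NF + SNR_min
= −174 + 71.11 + 11.4 + 18.9
= −72.59 dBm → −72.6 dBm

−72.6 dBm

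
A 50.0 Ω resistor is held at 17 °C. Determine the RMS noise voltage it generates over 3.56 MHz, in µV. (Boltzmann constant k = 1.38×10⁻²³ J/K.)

T = 17 °C + 273.15 = 290.15 K
V_n = √(4kTRB)
4kTRB = 4 × 1.38×10⁻²³ × 290.15 × 5.00×10¹ × 3.56×10⁶ = 2.85×10⁻¹² V²
V_n = √(2.85×10⁻¹²) = 1.69×10⁻⁶ V = 1.69 µV

1.69 µV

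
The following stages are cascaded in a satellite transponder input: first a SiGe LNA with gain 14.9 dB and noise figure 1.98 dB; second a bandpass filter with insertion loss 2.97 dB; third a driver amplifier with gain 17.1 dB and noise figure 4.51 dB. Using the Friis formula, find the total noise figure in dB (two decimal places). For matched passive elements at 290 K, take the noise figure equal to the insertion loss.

Convert to linear (a loss of L dB is a gain of −L dB): F_i = 10^(NF_i/10), G_i = 10^(G_i,dB/10)
  Stage 1: F_1 = 10^(1.98/10) = 1.578, G_1 = 10^(14.9/10) = 30.90
  Stage 2: F_2 = 10^(2.97/10) = 1.982, G_2 = 10^(−2.97/10) = 0.5047
  Stage 3: F_3 = 10^(4.51/10) = 2.825, G_3 = 10^(17.1/10) = 51.29
Friis cascade:
  F = 1.578 + (1.982 − 1)/30.90 + (2.825 − 1)/15.60 = 1.726
NF = 10 log₁₀(1.726) = 2.37 dB

2.37 dB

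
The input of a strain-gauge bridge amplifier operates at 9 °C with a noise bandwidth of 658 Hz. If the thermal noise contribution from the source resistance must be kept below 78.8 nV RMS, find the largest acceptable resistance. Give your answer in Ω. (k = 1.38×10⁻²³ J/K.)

606 Ω

T = 9 °C + 273.15 = 282.15 K
Johnson–Nyquist: V_n = √(4kTRB) ⇒ R = V_n² / (4kTB)
4kTB = 4 × 1.38×10⁻²³ × 282.15 × 6.58×10² = 1.02×10⁻¹⁷
R = (7.88×10⁻⁸)² / 1.02×10⁻¹⁷ = 6.06×10² Ω = 606 Ω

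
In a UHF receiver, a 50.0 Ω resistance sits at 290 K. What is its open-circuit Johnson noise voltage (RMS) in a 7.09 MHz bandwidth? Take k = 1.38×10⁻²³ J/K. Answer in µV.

2.38 µV

V_n = √(4kTRB)
4kTRB = 4 × 1.38×10⁻²³ × 290 × 5.00×10¹ × 7.09×10⁶ = 5.67×10⁻¹² V²
V_n = √(5.67×10⁻¹²) = 2.38×10⁻⁶ V = 2.38 µV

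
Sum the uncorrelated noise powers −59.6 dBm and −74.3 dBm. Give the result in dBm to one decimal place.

Convert to linear, add, convert back:
P₁ = 1.10×10⁻⁹ W, P₂ = 3.72×10⁻¹¹ W
P_tot = 1.13×10⁻⁹ W → 10 log₁₀(P_tot / 10⁻³) = −59.5 dBm

−59.5 dBm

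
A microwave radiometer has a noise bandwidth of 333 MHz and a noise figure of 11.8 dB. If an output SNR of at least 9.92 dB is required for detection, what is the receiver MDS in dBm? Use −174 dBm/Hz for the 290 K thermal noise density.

Sensitivity = −174 + 10 log₁₀(B) + NF + SNR_min
= −174 + 85.22 + 11.8 + 9.92
= −67.06 dBm → −67.1 dBm

−67.1 dBm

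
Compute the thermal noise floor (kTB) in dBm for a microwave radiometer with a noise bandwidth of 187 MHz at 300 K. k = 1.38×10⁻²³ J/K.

−91.1 dBm

P_n = kTB = 1.38×10⁻²³ × 300 × 1.87×10⁸ = 7.74×10⁻¹³ W
In dBm: 10 log₁₀(7.74×10⁻¹³ / 10⁻³) = −91.1 dBm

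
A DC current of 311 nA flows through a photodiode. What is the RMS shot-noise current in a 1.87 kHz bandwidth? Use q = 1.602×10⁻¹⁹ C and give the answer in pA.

13.7 pA

I_n = √(2qI·B)
2qI·B = 2 × 1.602×10⁻¹⁹ × 3.11×10⁻⁷ × 1.87×10³ = 1.86×10⁻²² A²
I_n = √(1.86×10⁻²²) = 1.37×10⁻¹¹ A = 13.7 pA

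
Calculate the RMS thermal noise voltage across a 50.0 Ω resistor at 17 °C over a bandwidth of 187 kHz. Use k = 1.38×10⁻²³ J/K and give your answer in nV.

T = 17 °C + 273.15 = 290.15 K
V_n = √(4kTRB)
4kTRB = 4 × 1.38×10⁻²³ × 290.15 × 5.00×10¹ × 1.87×10⁵ = 1.50×10⁻¹³ V²
V_n = √(1.50×10⁻¹³) = 3.87×10⁻⁷ V = 387 nV

387 nV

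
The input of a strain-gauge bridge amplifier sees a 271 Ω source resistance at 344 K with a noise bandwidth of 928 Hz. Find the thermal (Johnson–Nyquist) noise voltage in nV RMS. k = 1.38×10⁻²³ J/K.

V_n = √(4kTRB)
4kTRB = 4 × 1.38×10⁻²³ × 344 × 2.71×10² × 9.28×10² = 4.78×10⁻¹⁵ V²
V_n = √(4.78×10⁻¹⁵) = 6.91×10⁻⁸ V = 69.1 nV

69.1 nV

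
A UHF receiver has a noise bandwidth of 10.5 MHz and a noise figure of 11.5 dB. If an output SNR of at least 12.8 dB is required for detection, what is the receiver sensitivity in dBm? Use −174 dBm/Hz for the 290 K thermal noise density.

Sensitivity = −174 + 10 log₁₀(B) + NF + SNR_min
= −174 + 70.21 + 11.5 + 12.8
= −79.49 dBm → −79.5 dBm

−79.5 dBm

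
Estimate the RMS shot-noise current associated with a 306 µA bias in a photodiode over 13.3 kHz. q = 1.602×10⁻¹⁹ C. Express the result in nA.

I_n = √(2qI·B)
2qI·B = 2 × 1.602×10⁻¹⁹ × 3.06×10⁻⁴ × 1.33×10⁴ = 1.30×10⁻¹⁸ A²
I_n = √(1.30×10⁻¹⁸) = 1.14×10⁻⁹ A = 1.14 nA

1.14 nA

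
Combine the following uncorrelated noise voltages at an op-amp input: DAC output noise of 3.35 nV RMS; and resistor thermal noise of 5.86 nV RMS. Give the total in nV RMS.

Uncorrelated sources add in power (mean-square): V_tot = √(ΣV_i²)
V_tot = √[(3.35×10⁻⁹)² + (5.86×10⁻⁹)²] = 6.75×10⁻⁹ V = 6.75 nV

6.75 nV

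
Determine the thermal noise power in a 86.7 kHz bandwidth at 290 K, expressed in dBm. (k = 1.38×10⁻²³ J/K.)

P_n = kTB = 1.38×10⁻²³ × 290 × 8.67×10⁴ = 3.47×10⁻¹⁶ W
In dBm: 10 log₁₀(3.47×10⁻¹⁶ / 10⁻³) = −124.6 dBm

−124.6 dBm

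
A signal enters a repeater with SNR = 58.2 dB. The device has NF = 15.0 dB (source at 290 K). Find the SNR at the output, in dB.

By definition F = SNR_in/SNR_out, so in dB: SNR_out = SNR_in − NF
SNR_out = 58.2 − 15.0 = 43.2 dB

43.2 dB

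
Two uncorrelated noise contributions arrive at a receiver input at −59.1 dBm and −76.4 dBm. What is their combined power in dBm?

−59.0 dBm

Convert to linear, add, convert back:
P₁ = 1.23×10⁻⁹ W, P₂ = 2.29×10⁻¹¹ W
P_tot = 1.25×10⁻⁹ W → 10 log₁₀(P_tot / 10⁻³) = −59.0 dBm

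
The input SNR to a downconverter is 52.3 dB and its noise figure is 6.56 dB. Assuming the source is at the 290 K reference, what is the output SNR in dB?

45.74 dB

By definition F = SNR_in/SNR_out, so in dB: SNR_out = SNR_in − NF
SNR_out = 52.3 − 6.56 = 45.74 dB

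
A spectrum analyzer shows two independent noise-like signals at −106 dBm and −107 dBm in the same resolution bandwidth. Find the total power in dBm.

Convert to linear, add, convert back:
P₁ = 2.51×10⁻¹⁴ W, P₂ = 2.00×10⁻¹⁴ W
P_tot = 4.51×10⁻¹⁴ W → 10 log₁₀(P_tot / 10⁻³) = −103.5 dBm

−103.5 dBm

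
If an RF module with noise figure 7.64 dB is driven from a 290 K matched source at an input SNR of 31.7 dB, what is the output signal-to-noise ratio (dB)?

24.06 dB

By definition F = SNR_in/SNR_out, so in dB: SNR_out = SNR_in − NF
SNR_out = 31.7 − 7.64 = 24.06 dB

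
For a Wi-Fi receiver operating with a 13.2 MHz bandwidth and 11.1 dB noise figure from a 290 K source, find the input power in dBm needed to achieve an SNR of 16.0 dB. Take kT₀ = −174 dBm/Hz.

−75.7 dBm

Sensitivity = −174 + 10 log₁₀(B) + NF + SNR_min
= −174 + 71.21 + 11.1 + 16.0
= −75.69 dBm → −75.7 dBm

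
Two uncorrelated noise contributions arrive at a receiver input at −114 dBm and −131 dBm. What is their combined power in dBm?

Convert to linear, add, convert back:
P₁ = 3.98×10⁻¹⁵ W, P₂ = 7.94×10⁻¹⁷ W
P_tot = 4.06×10⁻¹⁵ W → 10 log₁₀(P_tot / 10⁻³) = −113.9 dBm

−113.9 dBm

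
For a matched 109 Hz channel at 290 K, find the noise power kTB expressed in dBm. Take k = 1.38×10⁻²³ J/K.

P_n = kTB = 1.38×10⁻²³ × 290 × 1.09×10² = 4.36×10⁻¹⁹ W
In dBm: 10 log₁₀(4.36×10⁻¹⁹ / 10⁻³) = −153.6 dBm

−153.6 dBm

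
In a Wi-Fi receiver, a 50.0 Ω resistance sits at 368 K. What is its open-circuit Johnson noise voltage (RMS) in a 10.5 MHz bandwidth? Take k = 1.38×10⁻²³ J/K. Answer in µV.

V_n = √(4kTRB)
4kTRB = 4 × 1.38×10⁻²³ × 368 × 5.00×10¹ × 1.05×10⁷ = 1.07×10⁻¹¹ V²
V_n = √(1.07×10⁻¹¹) = 3.27×10⁻⁶ V = 3.27 µV

3.27 µV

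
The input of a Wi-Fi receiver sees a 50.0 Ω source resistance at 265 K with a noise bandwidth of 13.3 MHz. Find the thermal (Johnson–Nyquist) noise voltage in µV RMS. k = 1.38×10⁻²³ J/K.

V_n = √(4kTRB)
4kTRB = 4 × 1.38×10⁻²³ × 265 × 5.00×10¹ × 1.33×10⁷ = 9.73×10⁻¹² V²
V_n = √(9.73×10⁻¹²) = 3.12×10⁻⁶ V = 3.12 µV

3.12 µV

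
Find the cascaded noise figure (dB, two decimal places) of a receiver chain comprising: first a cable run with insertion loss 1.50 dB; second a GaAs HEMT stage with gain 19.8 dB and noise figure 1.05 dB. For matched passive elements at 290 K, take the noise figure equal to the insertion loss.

2.55 dB

Convert to linear (a loss of L dB is a gain of −L dB): F_i = 10^(NF_i/10), G_i = 10^(G_i,dB/10)
  Stage 1: F_1 = 10^(1.50/10) = 1.413, G_1 = 10^(−1.50/10) = 0.7079
  Stage 2: F_2 = 10^(1.05/10) = 1.274, G_2 = 10^(19.8/10) = 95.50
Friis cascade:
  F = 1.413 + (1.274 − 1)/0.7079 = 1.799
NF = 10 log₁₀(1.799) = 2.55 dB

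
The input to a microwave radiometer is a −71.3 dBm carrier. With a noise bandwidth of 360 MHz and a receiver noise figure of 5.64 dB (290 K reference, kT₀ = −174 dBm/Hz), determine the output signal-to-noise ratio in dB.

11.5 dB

Noise floor: N = −174 + 10 log₁₀(B) + NF
10 log₁₀(3.60×10⁸) = 85.56 dB
N = −174 + 85.56 + 5.64 = −82.80 dBm
SNR = P_sig − N = −71.3 − (−82.80) = 11.50 dB → 11.5 dB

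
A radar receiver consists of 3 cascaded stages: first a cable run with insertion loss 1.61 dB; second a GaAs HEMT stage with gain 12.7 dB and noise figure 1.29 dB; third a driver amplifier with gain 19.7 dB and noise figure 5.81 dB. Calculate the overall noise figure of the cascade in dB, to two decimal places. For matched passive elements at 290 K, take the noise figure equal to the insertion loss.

3.36 dB

Convert to linear (a loss of L dB is a gain of −L dB): F_i = 10^(NF_i/10), G_i = 10^(G_i,dB/10)
  Stage 1: F_1 = 10^(1.61/10) = 1.449, G_1 = 10^(−1.61/10) = 0.6902
  Stage 2: F_2 = 10^(1.29/10) = 1.346, G_2 = 10^(12.7/10) = 18.62
  Stage 3: F_3 = 10^(5.81/10) = 3.811, G_3 = 10^(19.7/10) = 93.33
Friis cascade:
  F = 1.449 + (1.346 − 1)/0.6902 + (3.811 − 1)/12.85 = 2.169
NF = 10 log₁₀(2.169) = 3.36 dB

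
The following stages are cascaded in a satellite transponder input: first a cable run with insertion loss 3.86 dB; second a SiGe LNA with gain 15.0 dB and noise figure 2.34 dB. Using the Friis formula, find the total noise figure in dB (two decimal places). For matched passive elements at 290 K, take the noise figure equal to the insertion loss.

6.20 dB

Convert to linear (a loss of L dB is a gain of −L dB): F_i = 10^(NF_i/10), G_i = 10^(G_i,dB/10)
  Stage 1: F_1 = 10^(3.86/10) = 2.432, G_1 = 10^(−3.86/10) = 0.4111
  Stage 2: F_2 = 10^(2.34/10) = 1.714, G_2 = 10^(15.0/10) = 31.62
Friis cascade:
  F = 2.432 + (1.714 − 1)/0.4111 = 4.169
NF = 10 log₁₀(4.169) = 6.20 dB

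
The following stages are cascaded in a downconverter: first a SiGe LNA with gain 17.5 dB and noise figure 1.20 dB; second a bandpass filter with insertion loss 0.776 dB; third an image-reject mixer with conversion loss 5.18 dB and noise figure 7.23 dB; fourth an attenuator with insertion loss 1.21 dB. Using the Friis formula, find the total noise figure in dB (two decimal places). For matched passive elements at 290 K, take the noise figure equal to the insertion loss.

Convert to linear (a loss of L dB is a gain of −L dB): F_i = 10^(NF_i/10), G_i = 10^(G_i,dB/10)
  Stage 1: F_1 = 10^(1.20/10) = 1.318, G_1 = 10^(17.5/10) = 56.23
  Stage 2: F_2 = 10^(0.776/10) = 1.196, G_2 = 10^(−0.776/10) = 0.8364
  Stage 3: F_3 = 10^(7.23/10) = 5.284, G_3 = 10^(−5.18/10) = 0.3034
  Stage 4: F_4 = 10^(1.21/10) = 1.321, G_4 = 10^(−1.21/10) = 0.7568
Friis cascade:
  F = 1.318 + (1.196 − 1)/56.23 + (5.284 − 1)/47.03 + (1.321 − 1)/14.27 = 1.435
NF = 10 log₁₀(1.435) = 1.57 dB

1.57 dB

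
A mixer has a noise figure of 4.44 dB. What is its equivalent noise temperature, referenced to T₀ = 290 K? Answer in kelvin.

516 K

F = 10^(4.44/10) = 2.77971
T_e = (F − 1)·T₀ = (2.77971 − 1) × 290 = 516 K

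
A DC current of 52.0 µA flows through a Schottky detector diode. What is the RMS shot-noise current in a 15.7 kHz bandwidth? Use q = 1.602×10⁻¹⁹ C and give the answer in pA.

511 pA

I_n = √(2qI·B)
2qI·B = 2 × 1.602×10⁻¹⁹ × 5.20×10⁻⁵ × 1.57×10⁴ = 2.62×10⁻¹⁹ A²
I_n = √(2.62×10⁻¹⁹) = 5.11×10⁻¹⁰ A = 511 pA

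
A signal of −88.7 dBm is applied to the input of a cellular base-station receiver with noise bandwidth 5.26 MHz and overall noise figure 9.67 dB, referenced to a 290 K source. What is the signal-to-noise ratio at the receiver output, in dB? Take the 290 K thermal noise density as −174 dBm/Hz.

Noise floor: N = −174 + 10 log₁₀(B) + NF
10 log₁₀(5.26×10⁶) = 67.21 dB
N = −174 + 67.21 + 9.67 = −97.12 dBm
SNR = P_sig − N = −88.7 − (−97.12) = 8.42 dB → 8.4 dB

8.4 dB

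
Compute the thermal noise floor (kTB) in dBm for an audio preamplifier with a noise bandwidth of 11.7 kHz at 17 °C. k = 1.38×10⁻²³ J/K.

−133.3 dBm

T = 17 °C + 273.15 = 290.15 K
P_n = kTB = 1.38×10⁻²³ × 290.15 × 1.17×10⁴ = 4.68×10⁻¹⁷ W
In dBm: 10 log₁₀(4.68×10⁻¹⁷ / 10⁻³) = −133.3 dBm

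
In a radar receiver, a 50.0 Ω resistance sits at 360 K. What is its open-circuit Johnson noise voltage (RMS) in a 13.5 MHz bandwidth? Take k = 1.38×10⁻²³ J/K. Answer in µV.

V_n = √(4kTRB)
4kTRB = 4 × 1.38×10⁻²³ × 360 × 5.00×10¹ × 1.35×10⁷ = 1.34×10⁻¹¹ V²
V_n = √(1.34×10⁻¹¹) = 3.66×10⁻⁶ V = 3.66 µV

3.66 µV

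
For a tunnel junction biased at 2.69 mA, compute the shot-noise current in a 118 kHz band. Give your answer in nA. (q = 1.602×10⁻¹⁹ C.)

10.1 nA

I_n = √(2qI·B)
2qI·B = 2 × 1.602×10⁻¹⁹ × 2.69×10⁻³ × 1.18×10⁵ = 1.02×10⁻¹⁶ A²
I_n = √(1.02×10⁻¹⁶) = 1.01×10⁻⁸ A = 10.1 nA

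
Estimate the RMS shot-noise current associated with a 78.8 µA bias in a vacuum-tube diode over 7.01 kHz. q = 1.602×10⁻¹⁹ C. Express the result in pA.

421 pA

I_n = √(2qI·B)
2qI·B = 2 × 1.602×10⁻¹⁹ × 7.88×10⁻⁵ × 7.01×10³ = 1.77×10⁻¹⁹ A²
I_n = √(1.77×10⁻¹⁹) = 4.21×10⁻¹⁰ A = 421 pA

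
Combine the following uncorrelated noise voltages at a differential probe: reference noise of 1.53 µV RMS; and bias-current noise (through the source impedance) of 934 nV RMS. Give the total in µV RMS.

1.79 µV

Uncorrelated sources add in power (mean-square): V_tot = √(ΣV_i²)
V_tot = √[(1.53×10⁻⁶)² + (9.34×10⁻⁷)²] = 1.79×10⁻⁶ V = 1.79 µV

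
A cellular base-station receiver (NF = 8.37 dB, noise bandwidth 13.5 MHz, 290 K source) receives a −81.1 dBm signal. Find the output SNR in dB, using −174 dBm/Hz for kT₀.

13.2 dB

Noise floor: N = −174 + 10 log₁₀(B) + NF
10 log₁₀(1.35×10⁷) = 71.3 dB
N = −174 + 71.3 + 8.37 = −94.33 dBm
SNR = P_sig − N = −81.1 − (−94.33) = 13.23 dB → 13.2 dB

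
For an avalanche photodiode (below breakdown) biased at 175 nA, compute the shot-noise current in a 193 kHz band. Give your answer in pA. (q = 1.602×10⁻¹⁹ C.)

I_n = √(2qI·B)
2qI·B = 2 × 1.602×10⁻¹⁹ × 1.75×10⁻⁷ × 1.93×10⁵ = 1.08×10⁻²⁰ A²
I_n = √(1.08×10⁻²⁰) = 1.04×10⁻¹⁰ A = 104 pA

104 pA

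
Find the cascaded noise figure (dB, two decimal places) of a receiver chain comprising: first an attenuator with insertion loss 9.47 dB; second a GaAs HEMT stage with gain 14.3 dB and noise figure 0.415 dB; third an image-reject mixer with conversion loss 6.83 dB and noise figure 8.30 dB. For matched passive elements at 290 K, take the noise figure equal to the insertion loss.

Convert to linear (a loss of L dB is a gain of −L dB): F_i = 10^(NF_i/10), G_i = 10^(G_i,dB/10)
  Stage 1: F_1 = 10^(9.47/10) = 8.851, G_1 = 10^(−9.47/10) = 0.1130
  Stage 2: F_2 = 10^(0.415/10) = 1.100, G_2 = 10^(14.3/10) = 26.92
  Stage 3: F_3 = 10^(8.30/10) = 6.761, G_3 = 10^(−6.83/10) = 0.2075
Friis cascade:
  F = 8.851 + (1.100 − 1)/0.1130 + (6.761 − 1)/3.041 = 11.63
NF = 10 log₁₀(11.63) = 10.66 dB

10.66 dB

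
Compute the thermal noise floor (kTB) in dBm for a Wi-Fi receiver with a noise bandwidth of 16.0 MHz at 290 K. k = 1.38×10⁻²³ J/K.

P_n = kTB = 1.38×10⁻²³ × 290 × 1.60×10⁷ = 6.40×10⁻¹⁴ W
In dBm: 10 log₁₀(6.40×10⁻¹⁴ / 10⁻³) = −101.9 dBm

−101.9 dBm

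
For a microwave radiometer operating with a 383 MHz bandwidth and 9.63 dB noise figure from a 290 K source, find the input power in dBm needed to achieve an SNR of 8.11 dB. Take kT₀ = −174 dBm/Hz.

Sensitivity = −174 + 10 log₁₀(B) + NF + SNR_min
= −174 + 85.83 + 9.63 + 8.11
= −70.43 dBm → −70.4 dBm

−70.4 dBm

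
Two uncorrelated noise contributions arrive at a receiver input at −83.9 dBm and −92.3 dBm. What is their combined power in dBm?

Convert to linear, add, convert back:
P₁ = 4.07×10⁻¹² W, P₂ = 5.89×10⁻¹³ W
P_tot = 4.66×10⁻¹² W → 10 log₁₀(P_tot / 10⁻³) = −83.3 dBm

−83.3 dBm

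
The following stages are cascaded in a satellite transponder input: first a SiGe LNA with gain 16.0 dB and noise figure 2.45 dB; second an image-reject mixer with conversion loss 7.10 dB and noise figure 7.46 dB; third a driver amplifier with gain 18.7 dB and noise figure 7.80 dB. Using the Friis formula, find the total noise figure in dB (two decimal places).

Convert to linear (a loss of L dB is a gain of −L dB): F_i = 10^(NF_i/10), G_i = 10^(G_i,dB/10)
  Stage 1: F_1 = 10^(2.45/10) = 1.758, G_1 = 10^(16.0/10) = 39.81
  Stage 2: F_2 = 10^(7.46/10) = 5.572, G_2 = 10^(−7.10/10) = 0.1950
  Stage 3: F_3 = 10^(7.80/10) = 6.026, G_3 = 10^(18.7/10) = 74.13
Friis cascade:
  F = 1.758 + (5.572 − 1)/39.81 + (6.026 − 1)/7.762 = 2.520
NF = 10 log₁₀(2.520) = 4.01 dB

4.01 dB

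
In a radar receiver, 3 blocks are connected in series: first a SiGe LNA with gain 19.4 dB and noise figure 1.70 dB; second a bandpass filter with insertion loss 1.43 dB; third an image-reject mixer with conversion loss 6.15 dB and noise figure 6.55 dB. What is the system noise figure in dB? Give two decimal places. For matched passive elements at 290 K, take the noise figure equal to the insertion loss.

Convert to linear (a loss of L dB is a gain of −L dB): F_i = 10^(NF_i/10), G_i = 10^(G_i,dB/10)
  Stage 1: F_1 = 10^(1.70/10) = 1.479, G_1 = 10^(19.4/10) = 87.10
  Stage 2: F_2 = 10^(1.43/10) = 1.390, G_2 = 10^(−1.43/10) = 0.7194
  Stage 3: F_3 = 10^(6.55/10) = 4.519, G_3 = 10^(−6.15/10) = 0.2427
Friis cascade:
  F = 1.479 + (1.390 − 1)/87.10 + (4.519 − 1)/62.66 = 1.540
NF = 10 log₁₀(1.540) = 1.87 dB

1.87 dB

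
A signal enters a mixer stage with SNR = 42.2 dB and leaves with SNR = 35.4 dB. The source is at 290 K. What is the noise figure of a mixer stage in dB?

6.8 dB

NF (dB) = SNR_in(dB) − SNR_out(dB) when the source is at T₀
NF = 42.2 − 35.4 = 6.8 dB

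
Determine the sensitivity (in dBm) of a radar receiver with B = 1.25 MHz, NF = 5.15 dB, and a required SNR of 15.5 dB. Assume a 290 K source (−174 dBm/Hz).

Sensitivity = −174 + 10 log₁₀(B) + NF + SNR_min
= −174 + 60.97 + 5.15 + 15.5
= −92.38 dBm → −92.4 dBm

−92.4 dBm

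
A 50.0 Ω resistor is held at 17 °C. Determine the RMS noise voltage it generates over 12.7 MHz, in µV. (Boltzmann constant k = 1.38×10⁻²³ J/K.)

T = 17 °C + 273.15 = 290.15 K
V_n = √(4kTRB)
4kTRB = 4 × 1.38×10⁻²³ × 290.15 × 5.00×10¹ × 1.27×10⁷ = 1.02×10⁻¹¹ V²
V_n = √(1.02×10⁻¹¹) = 3.19×10⁻⁶ V = 3.19 µV

3.19 µV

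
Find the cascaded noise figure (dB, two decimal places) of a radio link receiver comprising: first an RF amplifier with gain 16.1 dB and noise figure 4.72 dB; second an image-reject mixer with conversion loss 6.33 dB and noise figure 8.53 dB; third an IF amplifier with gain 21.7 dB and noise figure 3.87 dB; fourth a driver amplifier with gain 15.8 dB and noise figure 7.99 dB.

Convert to linear (a loss of L dB is a gain of −L dB): F_i = 10^(NF_i/10), G_i = 10^(G_i,dB/10)
  Stage 1: F_1 = 10^(4.72/10) = 2.965, G_1 = 10^(16.1/10) = 40.74
  Stage 2: F_2 = 10^(8.53/10) = 7.129, G_2 = 10^(−6.33/10) = 0.2328
  Stage 3: F_3 = 10^(3.87/10) = 2.438, G_3 = 10^(21.7/10) = 147.9
  Stage 4: F_4 = 10^(7.99/10) = 6.295, G_4 = 10^(15.8/10) = 38.02
Friis cascade:
  F = 2.965 + (7.129 − 1)/40.74 + (2.438 − 1)/9.484 + (6.295 − 1)/1403 = 3.271
NF = 10 log₁₀(3.271) = 5.15 dB

5.15 dB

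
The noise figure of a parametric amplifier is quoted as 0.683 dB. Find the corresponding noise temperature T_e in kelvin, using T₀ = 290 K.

49.4 K

F = 10^(0.683/10) = 1.17031
T_e = (F − 1)·T₀ = (1.17031 − 1) × 290 = 49.4 K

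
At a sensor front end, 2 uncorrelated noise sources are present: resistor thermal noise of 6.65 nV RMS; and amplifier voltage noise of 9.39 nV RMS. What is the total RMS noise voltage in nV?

11.5 nV

Uncorrelated sources add in power (mean-square): V_tot = √(ΣV_i²)
V_tot = √[(6.65×10⁻⁹)² + (9.39×10⁻⁹)²] = 1.15×10⁻⁸ V = 11.5 nV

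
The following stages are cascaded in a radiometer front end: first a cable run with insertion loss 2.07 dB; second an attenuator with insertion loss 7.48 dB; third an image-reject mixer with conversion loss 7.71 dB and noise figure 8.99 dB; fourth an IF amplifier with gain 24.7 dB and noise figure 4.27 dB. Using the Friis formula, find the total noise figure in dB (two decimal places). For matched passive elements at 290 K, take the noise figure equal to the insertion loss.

22.05 dB

Convert to linear (a loss of L dB is a gain of −L dB): F_i = 10^(NF_i/10), G_i = 10^(G_i,dB/10)
  Stage 1: F_1 = 10^(2.07/10) = 1.611, G_1 = 10^(−2.07/10) = 0.6209
  Stage 2: F_2 = 10^(7.48/10) = 5.598, G_2 = 10^(−7.48/10) = 0.1786
  Stage 3: F_3 = 10^(8.99/10) = 7.925, G_3 = 10^(−7.71/10) = 0.1694
  Stage 4: F_4 = 10^(4.27/10) = 2.673, G_4 = 10^(24.7/10) = 295.1
Friis cascade:
  F = 1.611 + (5.598 − 1)/0.6209 + (7.925 − 1)/0.1109 + (2.673 − 1)/0.01879 = 160.5
NF = 10 log₁₀(160.5) = 22.05 dB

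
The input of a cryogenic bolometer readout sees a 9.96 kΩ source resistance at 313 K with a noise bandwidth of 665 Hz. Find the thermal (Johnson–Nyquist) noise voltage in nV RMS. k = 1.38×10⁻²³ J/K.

338 nV

V_n = √(4kTRB)
4kTRB = 4 × 1.38×10⁻²³ × 313 × 9.96×10³ × 6.65×10² = 1.14×10⁻¹³ V²
V_n = √(1.14×10⁻¹³) = 3.38×10⁻⁷ V = 338 nV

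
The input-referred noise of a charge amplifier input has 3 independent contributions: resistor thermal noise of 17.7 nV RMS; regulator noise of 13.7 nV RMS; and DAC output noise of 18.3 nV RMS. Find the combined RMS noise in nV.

28.9 nV

Uncorrelated sources add in power (mean-square): V_tot = √(ΣV_i²)
V_tot = √[(1.77×10⁻⁸)² + (1.37×10⁻⁸)² + (1.83×10⁻⁸)²] = 2.89×10⁻⁸ V = 28.9 nV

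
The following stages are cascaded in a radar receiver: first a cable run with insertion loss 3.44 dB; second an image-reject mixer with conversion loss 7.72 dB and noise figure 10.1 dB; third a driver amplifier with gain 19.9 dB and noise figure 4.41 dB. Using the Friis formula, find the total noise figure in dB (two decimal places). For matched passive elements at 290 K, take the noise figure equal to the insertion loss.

16.59 dB

Convert to linear (a loss of L dB is a gain of −L dB): F_i = 10^(NF_i/10), G_i = 10^(G_i,dB/10)
  Stage 1: F_1 = 10^(3.44/10) = 2.208, G_1 = 10^(−3.44/10) = 0.4529
  Stage 2: F_2 = 10^(10.1/10) = 10.23, G_2 = 10^(−7.72/10) = 0.1690
  Stage 3: F_3 = 10^(4.41/10) = 2.761, G_3 = 10^(19.9/10) = 97.72
Friis cascade:
  F = 2.208 + (10.23 − 1)/0.4529 + (2.761 − 1)/0.07656 = 45.59
NF = 10 log₁₀(45.59) = 16.59 dB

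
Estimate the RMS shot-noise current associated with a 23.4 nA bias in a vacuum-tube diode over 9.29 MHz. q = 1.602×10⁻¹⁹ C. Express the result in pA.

264 pA

I_n = √(2qI·B)
2qI·B = 2 × 1.602×10⁻¹⁹ × 2.34×10⁻⁸ × 9.29×10⁶ = 6.97×10⁻²⁰ A²
I_n = √(6.97×10⁻²⁰) = 2.64×10⁻¹⁰ A = 264 pA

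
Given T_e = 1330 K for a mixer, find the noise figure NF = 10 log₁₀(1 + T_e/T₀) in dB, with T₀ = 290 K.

F = 1 + T_e/T₀ = 1 + 1330/290 = 5.58621
NF = 10 log₁₀(5.58621) = 7.47 dB

7.47 dB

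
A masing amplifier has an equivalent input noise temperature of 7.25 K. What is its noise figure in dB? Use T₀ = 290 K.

0.107 dB

F = 1 + T_e/T₀ = 1 + 7.25/290 = 1.025
NF = 10 log₁₀(1.025) = 0.107 dB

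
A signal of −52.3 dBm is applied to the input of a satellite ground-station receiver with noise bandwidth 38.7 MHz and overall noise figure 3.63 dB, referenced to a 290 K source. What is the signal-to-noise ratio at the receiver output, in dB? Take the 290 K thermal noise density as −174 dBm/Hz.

Noise floor: N = −174 + 10 log₁₀(B) + NF
10 log₁₀(3.87×10⁷) = 75.88 dB
N = −174 + 75.88 + 3.63 = −94.49 dBm
SNR = P_sig − N = −52.3 − (−94.49) = 42.19 dB → 42.2 dB

42.2 dB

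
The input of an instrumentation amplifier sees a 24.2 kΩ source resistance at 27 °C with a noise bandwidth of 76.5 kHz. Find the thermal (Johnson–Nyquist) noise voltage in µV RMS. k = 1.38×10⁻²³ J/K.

5.54 µV

T = 27 °C + 273.15 = 300.15 K
V_n = √(4kTRB)
4kTRB = 4 × 1.38×10⁻²³ × 300.15 × 2.42×10⁴ × 7.65×10⁴ = 3.07×10⁻¹¹ V²
V_n = √(3.07×10⁻¹¹) = 5.54×10⁻⁶ V = 5.54 µV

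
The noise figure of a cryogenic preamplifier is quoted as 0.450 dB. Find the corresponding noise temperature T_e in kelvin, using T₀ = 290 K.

F = 10^(0.450/10) = 1.10917
T_e = (F − 1)·T₀ = (1.10917 − 1) × 290 = 31.7 K

31.7 K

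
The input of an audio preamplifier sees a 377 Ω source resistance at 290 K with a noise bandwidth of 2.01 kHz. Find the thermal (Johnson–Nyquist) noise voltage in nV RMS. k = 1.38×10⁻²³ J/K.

110 nV

V_n = √(4kTRB)
4kTRB = 4 × 1.38×10⁻²³ × 290 × 3.77×10² × 2.01×10³ = 1.21×10⁻¹⁴ V²
V_n = √(1.21×10⁻¹⁴) = 1.10×10⁻⁷ V = 110 nV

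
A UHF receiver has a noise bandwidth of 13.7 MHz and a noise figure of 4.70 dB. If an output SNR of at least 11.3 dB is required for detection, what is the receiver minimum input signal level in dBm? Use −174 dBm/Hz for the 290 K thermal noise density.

−86.6 dBm

Sensitivity = −174 + 10 log₁₀(B) + NF + SNR_min
= −174 + 71.37 + 4.70 + 11.3
= −86.63 dBm → −86.6 dBm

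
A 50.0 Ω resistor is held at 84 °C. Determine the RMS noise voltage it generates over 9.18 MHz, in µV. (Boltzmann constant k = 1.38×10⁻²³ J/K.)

T = 84 °C + 273.15 = 357.15 K
V_n = √(4kTRB)
4kTRB = 4 × 1.38×10⁻²³ × 357.15 × 5.00×10¹ × 9.18×10⁶ = 9.05×10⁻¹² V²
V_n = √(9.05×10⁻¹²) = 3.01×10⁻⁶ V = 3.01 µV

3.01 µV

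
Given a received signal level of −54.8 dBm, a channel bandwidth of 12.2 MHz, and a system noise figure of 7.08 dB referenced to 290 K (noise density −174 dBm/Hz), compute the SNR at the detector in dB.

Noise floor: N = −174 + 10 log₁₀(B) + NF
10 log₁₀(1.22×10⁷) = 70.86 dB
N = −174 + 70.86 + 7.08 = −96.06 dBm
SNR = P_sig − N = −54.8 − (−96.06) = 41.26 dB → 41.3 dB

41.3 dB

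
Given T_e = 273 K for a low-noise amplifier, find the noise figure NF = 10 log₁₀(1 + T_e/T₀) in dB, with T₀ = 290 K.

F = 1 + T_e/T₀ = 1 + 273/290 = 1.94138
NF = 10 log₁₀(1.94138) = 2.88 dB

2.88 dB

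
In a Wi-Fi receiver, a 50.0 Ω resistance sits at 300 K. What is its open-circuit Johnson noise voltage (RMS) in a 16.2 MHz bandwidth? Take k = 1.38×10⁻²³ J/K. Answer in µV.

V_n = √(4kTRB)
4kTRB = 4 × 1.38×10⁻²³ × 300 × 5.00×10¹ × 1.62×10⁷ = 1.34×10⁻¹¹ V²
V_n = √(1.34×10⁻¹¹) = 3.66×10⁻⁶ V = 3.66 µV

3.66 µV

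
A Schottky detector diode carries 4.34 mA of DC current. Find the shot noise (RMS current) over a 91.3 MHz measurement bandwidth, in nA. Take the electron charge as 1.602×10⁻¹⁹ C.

356 nA

I_n = √(2qI·B)
2qI·B = 2 × 1.602×10⁻¹⁹ × 4.34×10⁻³ × 9.13×10⁷ = 1.27×10⁻¹³ A²
I_n = √(1.27×10⁻¹³) = 3.56×10⁻⁷ A = 356 nA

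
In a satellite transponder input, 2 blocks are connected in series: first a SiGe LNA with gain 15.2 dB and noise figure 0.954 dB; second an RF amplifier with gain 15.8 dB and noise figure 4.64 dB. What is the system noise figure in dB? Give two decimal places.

Convert to linear (a loss of L dB is a gain of −L dB): F_i = 10^(NF_i/10), G_i = 10^(G_i,dB/10)
  Stage 1: F_1 = 10^(0.954/10) = 1.246, G_1 = 10^(15.2/10) = 33.11
  Stage 2: F_2 = 10^(4.64/10) = 2.911, G_2 = 10^(15.8/10) = 38.02
Friis cascade:
  F = 1.246 + (2.911 − 1)/33.11 = 1.303
NF = 10 log₁₀(1.303) = 1.15 dB

1.15 dB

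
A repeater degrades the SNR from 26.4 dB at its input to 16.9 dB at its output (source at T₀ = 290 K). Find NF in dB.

9.5 dB

NF (dB) = SNR_in(dB) − SNR_out(dB) when the source is at T₀
NF = 26.4 − 16.9 = 9.5 dB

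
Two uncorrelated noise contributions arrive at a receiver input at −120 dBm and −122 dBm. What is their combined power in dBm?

−117.9 dBm

Convert to linear, add, convert back:
P₁ = 1.00×10⁻¹⁵ W, P₂ = 6.31×10⁻¹⁶ W
P_tot = 1.63×10⁻¹⁵ W → 10 log₁₀(P_tot / 10⁻³) = −117.9 dBm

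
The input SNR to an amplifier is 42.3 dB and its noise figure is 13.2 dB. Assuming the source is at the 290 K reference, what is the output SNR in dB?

By definition F = SNR_in/SNR_out, so in dB: SNR_out = SNR_in − NF
SNR_out = 42.3 − 13.2 = 29.1 dB

29.1 dB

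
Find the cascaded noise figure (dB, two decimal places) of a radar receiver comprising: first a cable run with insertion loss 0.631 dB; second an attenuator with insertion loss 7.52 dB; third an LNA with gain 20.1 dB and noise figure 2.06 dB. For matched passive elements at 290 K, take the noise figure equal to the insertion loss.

10.21 dB

Convert to linear (a loss of L dB is a gain of −L dB): F_i = 10^(NF_i/10), G_i = 10^(G_i,dB/10)
  Stage 1: F_1 = 10^(0.631/10) = 1.156, G_1 = 10^(−0.631/10) = 0.8648
  Stage 2: F_2 = 10^(7.52/10) = 5.649, G_2 = 10^(−7.52/10) = 0.1770
  Stage 3: F_3 = 10^(2.06/10) = 1.607, G_3 = 10^(20.1/10) = 102.3
Friis cascade:
  F = 1.156 + (5.649 − 1)/0.8648 + (1.607 − 1)/0.1531 = 10.50
NF = 10 log₁₀(10.50) = 10.21 dB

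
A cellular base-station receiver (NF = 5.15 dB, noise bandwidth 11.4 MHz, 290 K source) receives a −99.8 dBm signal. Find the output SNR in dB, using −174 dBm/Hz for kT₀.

Noise floor: N = −174 + 10 log₁₀(B) + NF
10 log₁₀(1.14×10⁷) = 70.57 dB
N = −174 + 70.57 + 5.15 = −98.28 dBm
SNR = P_sig − N = −99.8 − (−98.28) = −1.52 dB → −1.5 dB

−1.5 dB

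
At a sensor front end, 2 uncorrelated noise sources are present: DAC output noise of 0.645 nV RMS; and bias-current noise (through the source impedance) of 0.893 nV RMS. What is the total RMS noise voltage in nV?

1.10 nV

Uncorrelated sources add in power (mean-square): V_tot = √(ΣV_i²)
V_tot = √[(6.45×10⁻¹⁰)² + (8.93×10⁻¹⁰)²] = 1.10×10⁻⁹ V = 1.10 nV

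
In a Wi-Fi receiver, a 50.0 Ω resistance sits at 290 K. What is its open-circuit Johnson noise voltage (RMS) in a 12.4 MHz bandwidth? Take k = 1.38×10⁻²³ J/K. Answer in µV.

3.15 µV

V_n = √(4kTRB)
4kTRB = 4 × 1.38×10⁻²³ × 290 × 5.00×10¹ × 1.24×10⁷ = 9.92×10⁻¹² V²
V_n = √(9.92×10⁻¹²) = 3.15×10⁻⁶ V = 3.15 µV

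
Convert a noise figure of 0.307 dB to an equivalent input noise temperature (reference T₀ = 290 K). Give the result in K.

21.2 K

F = 10^(0.307/10) = 1.07325
T_e = (F − 1)·T₀ = (1.07325 − 1) × 290 = 21.2 K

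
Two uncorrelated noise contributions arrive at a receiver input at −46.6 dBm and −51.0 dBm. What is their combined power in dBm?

Convert to linear, add, convert back:
P₁ = 2.19×10⁻⁸ W, P₂ = 7.94×10⁻⁹ W
P_tot = 2.98×10⁻⁸ W → 10 log₁₀(P_tot / 10⁻³) = −45.3 dBm

−45.3 dBm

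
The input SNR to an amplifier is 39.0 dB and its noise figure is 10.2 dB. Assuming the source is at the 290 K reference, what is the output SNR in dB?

By definition F = SNR_in/SNR_out, so in dB: SNR_out = SNR_in − NF
SNR_out = 39.0 − 10.2 = 28.8 dB

28.8 dB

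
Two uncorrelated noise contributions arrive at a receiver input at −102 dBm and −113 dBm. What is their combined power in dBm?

−101.7 dBm

Convert to linear, add, convert back:
P₁ = 6.31×10⁻¹⁴ W, P₂ = 5.01×10⁻¹⁵ W
P_tot = 6.81×10⁻¹⁴ W → 10 log₁₀(P_tot / 10⁻³) = −101.7 dBm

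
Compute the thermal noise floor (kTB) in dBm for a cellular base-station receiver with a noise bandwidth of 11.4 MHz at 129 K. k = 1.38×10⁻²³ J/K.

−106.9 dBm

P_n = kTB = 1.38×10⁻²³ × 129 × 1.14×10⁷ = 2.03×10⁻¹⁴ W
In dBm: 10 log₁₀(2.03×10⁻¹⁴ / 10⁻³) = −106.9 dBm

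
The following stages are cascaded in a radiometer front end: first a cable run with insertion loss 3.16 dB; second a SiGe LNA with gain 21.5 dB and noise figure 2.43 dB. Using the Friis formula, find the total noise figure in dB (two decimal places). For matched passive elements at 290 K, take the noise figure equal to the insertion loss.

Convert to linear (a loss of L dB is a gain of −L dB): F_i = 10^(NF_i/10), G_i = 10^(G_i,dB/10)
  Stage 1: F_1 = 10^(3.16/10) = 2.070, G_1 = 10^(−3.16/10) = 0.4831
  Stage 2: F_2 = 10^(2.43/10) = 1.750, G_2 = 10^(21.5/10) = 141.3
Friis cascade:
  F = 2.070 + (1.750 − 1)/0.4831 = 3.622
NF = 10 log₁₀(3.622) = 5.59 dB

5.59 dB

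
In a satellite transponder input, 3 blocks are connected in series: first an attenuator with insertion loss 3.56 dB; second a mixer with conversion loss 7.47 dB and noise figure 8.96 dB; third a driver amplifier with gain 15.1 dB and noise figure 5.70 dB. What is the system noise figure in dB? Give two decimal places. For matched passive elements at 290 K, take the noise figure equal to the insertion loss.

17.18 dB

Convert to linear (a loss of L dB is a gain of −L dB): F_i = 10^(NF_i/10), G_i = 10^(G_i,dB/10)
  Stage 1: F_1 = 10^(3.56/10) = 2.270, G_1 = 10^(−3.56/10) = 0.4406
  Stage 2: F_2 = 10^(8.96/10) = 7.870, G_2 = 10^(−7.47/10) = 0.1791
  Stage 3: F_3 = 10^(5.70/10) = 3.715, G_3 = 10^(15.1/10) = 32.36
Friis cascade:
  F = 2.270 + (7.870 − 1)/0.4406 + (3.715 − 1)/0.07889 = 52.29
NF = 10 log₁₀(52.29) = 17.18 dB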